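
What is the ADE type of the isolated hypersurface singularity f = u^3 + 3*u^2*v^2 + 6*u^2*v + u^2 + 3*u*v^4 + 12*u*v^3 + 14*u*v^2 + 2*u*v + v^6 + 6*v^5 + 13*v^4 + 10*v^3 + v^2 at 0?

A2

The Hessian of f at 0 has rank 1. Corank 1: A-series; mu = 2 gives A_2.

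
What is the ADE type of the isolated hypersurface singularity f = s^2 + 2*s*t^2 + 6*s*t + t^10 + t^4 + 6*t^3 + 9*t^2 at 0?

A9

The Hessian of f at 0 is [[2, 6], [6, 18]] with rank 1, so corank 1. A Groebner basis of the Jacobian ideal J(f) in C{s,t} is {s^5 + 90*s^4 + 810*s^3*t - 2835*s^3 - 13122*s^2*t + 16767*s^2 + 59049*s*t - 26244*s - 78732*t, s^4*t - 12*s^4 - 90*s^3*t + 270*s^3 + 1215*s^2*t - 1458*s^2 - 5103*s*t + 2187*s + 6561*t, s + t^2 + 3*t}; counting standard monomials gives mu = 9. Corank 1: A-series; mu = 9 gives A_9.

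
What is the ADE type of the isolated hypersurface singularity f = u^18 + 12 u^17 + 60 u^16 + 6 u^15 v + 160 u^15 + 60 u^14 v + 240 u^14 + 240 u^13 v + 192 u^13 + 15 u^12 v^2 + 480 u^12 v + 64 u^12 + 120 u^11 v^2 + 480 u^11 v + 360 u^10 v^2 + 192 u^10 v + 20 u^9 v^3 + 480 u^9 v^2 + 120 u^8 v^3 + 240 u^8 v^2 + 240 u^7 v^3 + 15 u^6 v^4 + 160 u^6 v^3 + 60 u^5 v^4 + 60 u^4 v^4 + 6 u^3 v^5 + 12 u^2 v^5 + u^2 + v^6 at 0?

A_5

The Hessian of f at 0 is [[2, 0], [0, 0]] with rank 1, so corank 1. A Groebner basis of the Jacobian ideal J(f) in C{u,v} is {v^5, u}; counting standard monomials gives mu = 5. Corank 1: A-series; mu = 5 gives A_5.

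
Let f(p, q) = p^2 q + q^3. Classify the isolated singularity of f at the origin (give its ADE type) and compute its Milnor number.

Type D4, Milnor number mu = 4.

The Hessian of f at 0 has rank 0. Corank 2; j^3 = q*(p^2 + q^2) splits into three distinct lines over C (the quadratic factor has nonzero discriminant), so D_4.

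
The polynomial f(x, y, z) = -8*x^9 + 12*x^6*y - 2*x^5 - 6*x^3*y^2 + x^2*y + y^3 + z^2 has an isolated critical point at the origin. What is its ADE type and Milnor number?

Type D4, Milnor number mu = 4.

The Hessian of f at 0 is [[0, 0, 0], [0, 0, 0], [0, 0, 2]] with rank 1, so corank 2. A Groebner basis of the Jacobian ideal J(f) in C{x,y,z} is {y^3, x^2 + 3*y^2, x*y, z}; counting standard monomials gives mu = 4. Corank 2; j^3 = y*(x^2 + y^2) splits into three distinct lines over C (the quadratic factor has nonzero discriminant), so D_4.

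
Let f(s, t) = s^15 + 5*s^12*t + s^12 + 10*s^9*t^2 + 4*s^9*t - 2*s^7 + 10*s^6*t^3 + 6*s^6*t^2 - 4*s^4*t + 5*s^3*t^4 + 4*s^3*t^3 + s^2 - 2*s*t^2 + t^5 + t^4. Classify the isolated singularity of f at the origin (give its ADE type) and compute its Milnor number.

Type A_4, Milnor number mu = 4.

The Hessian of f at 0 has rank 1. Corank 1: A-series; mu = 4 gives A_4.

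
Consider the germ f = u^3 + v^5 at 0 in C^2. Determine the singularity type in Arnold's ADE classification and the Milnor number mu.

The Hessian of f at 0 is [[0, 0], [0, 0]] with rank 0, so corank 2. A Groebner basis of the Jacobian ideal J(f) in C{u,v} is {v^4, u^2}; counting standard monomials gives mu = 8. Corank 2; j^3 = u^3 is a perfect cube, so E-series; the 5-jet and mu = 8 give E_8.

Type E8, Milnor number mu = 8.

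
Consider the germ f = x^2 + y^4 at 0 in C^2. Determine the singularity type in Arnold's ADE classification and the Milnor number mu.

The Hessian of f at 0 has rank 1. Corank 1: A-series; mu = 3 gives A_3.

Type A_{3}, Milnor number mu = 3.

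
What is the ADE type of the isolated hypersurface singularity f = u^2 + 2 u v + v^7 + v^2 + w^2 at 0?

A_6

The Hessian of f at 0 has rank 2. Corank 1: A-series; mu = 6 gives A_6.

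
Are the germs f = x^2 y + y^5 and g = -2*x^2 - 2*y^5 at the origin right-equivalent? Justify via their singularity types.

No.

The Hessian of f at 0 has rank 0. Corank 2; j^3 = x^2*y has shape L^2 M (L != M), so D-series; mu = 6 gives D_6. The Hessian of g at 0 has rank 1. Corank 1: A-series; mu = 4 gives A_4. f is D_6 but g is A_4, hence not right-equivalent.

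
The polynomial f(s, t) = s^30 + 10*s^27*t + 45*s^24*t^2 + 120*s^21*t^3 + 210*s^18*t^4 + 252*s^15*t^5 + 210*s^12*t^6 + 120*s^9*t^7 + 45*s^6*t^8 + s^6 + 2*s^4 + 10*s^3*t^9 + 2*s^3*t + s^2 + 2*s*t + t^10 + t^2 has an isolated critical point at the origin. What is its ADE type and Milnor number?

Type A_9, Milnor number mu = 9.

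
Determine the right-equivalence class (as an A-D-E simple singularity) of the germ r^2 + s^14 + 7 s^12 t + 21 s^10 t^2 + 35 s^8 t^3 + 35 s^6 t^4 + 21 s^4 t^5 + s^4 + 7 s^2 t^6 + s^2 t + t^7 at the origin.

The Hessian of f at 0 is [[0, 0, 0], [0, 0, 0], [0, 0, 2]] with rank 1, so corank 2. A Groebner basis of the Jacobian ideal J(f) in C{s,t,r} is {s^2/7 + t^6, s^3, s*t, r}; counting standard monomials gives mu = 8. Corank 2; j^3 = s^2*t has shape L^2 M (L != M), so D-series; mu = 8 gives D_8.

D_{8}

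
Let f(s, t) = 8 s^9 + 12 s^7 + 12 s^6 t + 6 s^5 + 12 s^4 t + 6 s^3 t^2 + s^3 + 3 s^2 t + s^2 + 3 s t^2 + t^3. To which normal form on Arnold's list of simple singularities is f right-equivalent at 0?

A2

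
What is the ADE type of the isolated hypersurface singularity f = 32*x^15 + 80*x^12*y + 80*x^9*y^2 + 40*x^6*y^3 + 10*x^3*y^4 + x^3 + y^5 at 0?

E_8

The Hessian of f at 0 is [[0, 0], [0, 0]] with rank 0, so corank 2. A Groebner basis of the Jacobian ideal J(f) in C{x,y} is {y^4, x^2}; counting standard monomials gives mu = 8. Corank 2; j^3 = x^3 is a perfect cube, so E-series; the 5-jet and mu = 8 give E_8.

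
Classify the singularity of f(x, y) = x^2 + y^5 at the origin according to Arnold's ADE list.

A_{4}

The Hessian of f at 0 is [[2, 0], [0, 0]] with rank 1, so corank 1. A Groebner basis of the Jacobian ideal J(f) in C{x,y} is {y^4, x}; counting standard monomials gives mu = 4. Corank 1: A-series; mu = 4 gives A_4.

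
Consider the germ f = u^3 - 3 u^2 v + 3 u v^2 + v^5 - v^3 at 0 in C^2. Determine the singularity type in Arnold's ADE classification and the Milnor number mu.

The Hessian of f at 0 has rank 0. Corank 2; j^3 = (u - v)^3 is a perfect cube, so E-series; the 5-jet and mu = 8 give E_8.

Type E8, Milnor number mu = 8.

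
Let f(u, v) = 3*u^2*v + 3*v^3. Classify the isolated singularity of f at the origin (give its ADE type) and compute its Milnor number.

Type D4, Milnor number mu = 4.

The Hessian of f at 0 has rank 0. Corank 2; j^3 = 3*v*(u^2 + v^2) splits into three distinct lines over C (the quadratic factor has nonzero discriminant), so D_4.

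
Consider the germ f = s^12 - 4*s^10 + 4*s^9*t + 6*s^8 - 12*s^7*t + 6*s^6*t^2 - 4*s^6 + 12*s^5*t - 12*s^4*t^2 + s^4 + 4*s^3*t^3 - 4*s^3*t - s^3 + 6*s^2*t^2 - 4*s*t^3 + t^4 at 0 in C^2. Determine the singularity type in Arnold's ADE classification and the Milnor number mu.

Type E_6, Milnor number mu = 6.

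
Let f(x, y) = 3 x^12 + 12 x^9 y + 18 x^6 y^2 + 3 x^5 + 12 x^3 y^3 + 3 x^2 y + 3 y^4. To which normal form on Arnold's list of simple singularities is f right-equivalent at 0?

D_5

The Hessian of f at 0 has rank 0. Corank 2; j^3 = 3*x^2*y has shape L^2 M (L != M), so D-series; mu = 5 gives D_5.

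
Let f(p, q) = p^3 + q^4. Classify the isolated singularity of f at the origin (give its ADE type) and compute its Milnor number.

Type E_6, Milnor number mu = 6.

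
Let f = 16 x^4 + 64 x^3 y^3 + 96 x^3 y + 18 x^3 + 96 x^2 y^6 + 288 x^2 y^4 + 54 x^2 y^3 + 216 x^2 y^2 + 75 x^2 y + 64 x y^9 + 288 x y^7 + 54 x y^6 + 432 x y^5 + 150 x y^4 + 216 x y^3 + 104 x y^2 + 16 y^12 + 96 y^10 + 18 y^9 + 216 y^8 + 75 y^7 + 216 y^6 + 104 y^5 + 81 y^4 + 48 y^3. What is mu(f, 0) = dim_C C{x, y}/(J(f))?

The Hessian of f at 0 has rank 0. Corank 2; j^3 = (2*x + 3*y)*(3*x + 4*y)^2 has shape L^2 M (L != M), so D-series; mu = 5 gives D_5.

5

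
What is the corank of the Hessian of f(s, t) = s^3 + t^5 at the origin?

2

Hessian at 0 has rank 0.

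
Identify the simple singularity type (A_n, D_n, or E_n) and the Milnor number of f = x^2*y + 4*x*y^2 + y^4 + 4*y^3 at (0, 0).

Type D_{5}, Milnor number mu = 5.

The Hessian of f at 0 has rank 0. Corank 2; j^3 = y*(x + 2*y)^2 has shape L^2 M (L != M), so D-series; mu = 5 gives D_5.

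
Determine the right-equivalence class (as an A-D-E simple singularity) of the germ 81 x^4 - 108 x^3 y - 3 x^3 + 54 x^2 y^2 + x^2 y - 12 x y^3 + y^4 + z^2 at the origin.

D_{5}

The Hessian of f at 0 is [[0, 0, 0], [0, 0, 0], [0, 0, 2]] with rank 1, so corank 2. A Groebner basis of the Jacobian ideal J(f) in C{x,y,z} is {x*y^2, x*y/12 + y^3, x^2 - x*y/3, z}; counting standard monomials gives mu = 5. Corank 2; j^3 = -x^2*(3*x - y) has shape L^2 M (L != M), so D-series; mu = 5 gives D_5.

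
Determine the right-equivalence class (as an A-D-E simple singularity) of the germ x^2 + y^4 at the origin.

The Hessian of f at 0 is [[2, 0], [0, 0]] with rank 1, so corank 1. A Groebner basis of the Jacobian ideal J(f) in C{x,y} is {y^3, x}; counting standard monomials gives mu = 3. Corank 1: A-series; mu = 3 gives A_3.

A_3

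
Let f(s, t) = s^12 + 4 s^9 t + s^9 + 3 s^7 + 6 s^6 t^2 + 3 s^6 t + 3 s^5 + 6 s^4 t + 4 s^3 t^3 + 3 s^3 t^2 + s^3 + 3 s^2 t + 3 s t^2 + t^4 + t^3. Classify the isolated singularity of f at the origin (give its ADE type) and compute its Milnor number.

Type E_{6}, Milnor number mu = 6.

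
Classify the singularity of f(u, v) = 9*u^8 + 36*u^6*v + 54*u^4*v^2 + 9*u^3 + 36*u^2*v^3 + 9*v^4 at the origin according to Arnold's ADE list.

E_6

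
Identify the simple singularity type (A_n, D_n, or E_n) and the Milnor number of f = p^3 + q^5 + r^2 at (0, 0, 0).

The Hessian of f at 0 is [[0, 0, 0], [0, 0, 0], [0, 0, 2]] with rank 1, so corank 2. A Groebner basis of the Jacobian ideal J(f) in C{p,q,r} is {q^4, p^2, r}; counting standard monomials gives mu = 8. Corank 2; j^3 = p^3 is a perfect cube, so E-series; the 5-jet and mu = 8 give E_8.

Type E_{8}, Milnor number mu = 8.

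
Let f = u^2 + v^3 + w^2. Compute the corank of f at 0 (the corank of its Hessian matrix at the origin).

Hessian at 0 has rank 2.

1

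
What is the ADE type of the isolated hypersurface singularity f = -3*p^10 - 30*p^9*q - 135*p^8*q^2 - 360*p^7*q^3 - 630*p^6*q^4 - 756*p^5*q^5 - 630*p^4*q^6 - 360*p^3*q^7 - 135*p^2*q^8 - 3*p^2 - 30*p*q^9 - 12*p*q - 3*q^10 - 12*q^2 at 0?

The Hessian of f at 0 has rank 1. Corank 1: A-series; mu = 9 gives A_9.

A_{9}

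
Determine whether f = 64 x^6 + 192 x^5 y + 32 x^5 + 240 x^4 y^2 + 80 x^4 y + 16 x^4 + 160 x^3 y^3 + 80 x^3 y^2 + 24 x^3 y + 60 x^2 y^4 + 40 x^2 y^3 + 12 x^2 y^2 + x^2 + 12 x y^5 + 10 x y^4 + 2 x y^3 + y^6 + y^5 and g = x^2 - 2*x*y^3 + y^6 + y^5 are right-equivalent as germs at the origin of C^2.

Yes.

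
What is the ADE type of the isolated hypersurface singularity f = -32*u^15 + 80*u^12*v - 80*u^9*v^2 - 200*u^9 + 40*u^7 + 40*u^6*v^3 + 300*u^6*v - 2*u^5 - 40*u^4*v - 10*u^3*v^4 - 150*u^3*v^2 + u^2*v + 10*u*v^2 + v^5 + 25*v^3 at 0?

The Hessian of f at 0 is [[0, 0], [0, 0]] with rank 0, so corank 2. A Groebner basis of the Jacobian ideal J(f) in C{u,v} is {u*v/1250 + v^4 + v^2/250, u*v^2 + 5*v^3, u^2 + 2499*u*v/250 + 1249*v^2/50}; counting standard monomials gives mu = 6. Corank 2; j^3 = v*(u + 5*v)^2 has shape L^2 M (L != M), so D-series; mu = 6 gives D_6.

D_{6}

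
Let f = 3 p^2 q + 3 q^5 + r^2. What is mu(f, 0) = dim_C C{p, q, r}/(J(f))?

6

The Hessian of f at 0 has rank 1. Corank 2; j^3 = 3*p^2*q has shape L^2 M (L != M), so D-series; mu = 6 gives D_6.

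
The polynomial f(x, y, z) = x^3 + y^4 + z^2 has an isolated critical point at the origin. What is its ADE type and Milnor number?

The Hessian of f at 0 has rank 1. Corank 2; j^3 = x^3 is a perfect cube, so E-series; the 4-jet and mu = 6 give E_6.

Type E_{6}, Milnor number mu = 6.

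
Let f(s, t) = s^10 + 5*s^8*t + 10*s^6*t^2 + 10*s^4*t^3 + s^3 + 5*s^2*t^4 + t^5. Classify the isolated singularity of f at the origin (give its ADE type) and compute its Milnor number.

Type E_8, Milnor number mu = 8.

The Hessian of f at 0 has rank 0. Corank 2; j^3 = s^3 is a perfect cube, so E-series; the 5-jet and mu = 8 give E_8.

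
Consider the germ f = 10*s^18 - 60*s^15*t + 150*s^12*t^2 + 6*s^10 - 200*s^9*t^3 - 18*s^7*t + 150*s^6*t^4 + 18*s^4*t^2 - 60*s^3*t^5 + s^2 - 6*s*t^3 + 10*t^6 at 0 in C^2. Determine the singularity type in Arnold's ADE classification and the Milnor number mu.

Type A_{5}, Milnor number mu = 5.

The Hessian of f at 0 has rank 1. Corank 1: A-series; mu = 5 gives A_5.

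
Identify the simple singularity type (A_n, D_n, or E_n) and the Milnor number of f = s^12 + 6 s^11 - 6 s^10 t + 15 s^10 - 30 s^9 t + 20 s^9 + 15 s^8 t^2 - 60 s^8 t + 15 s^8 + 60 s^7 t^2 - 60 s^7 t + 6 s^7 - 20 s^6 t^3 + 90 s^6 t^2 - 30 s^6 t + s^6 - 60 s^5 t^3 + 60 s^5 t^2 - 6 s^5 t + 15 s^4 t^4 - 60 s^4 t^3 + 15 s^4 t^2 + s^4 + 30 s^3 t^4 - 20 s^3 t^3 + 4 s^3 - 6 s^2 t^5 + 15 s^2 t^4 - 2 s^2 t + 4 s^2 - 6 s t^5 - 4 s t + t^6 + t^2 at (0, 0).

Type A5, Milnor number mu = 5.

The Hessian of f at 0 has rank 1. Corank 1: A-series; mu = 5 gives A_5.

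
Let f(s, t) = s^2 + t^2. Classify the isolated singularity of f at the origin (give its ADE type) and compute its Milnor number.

Type A1, Milnor number mu = 1.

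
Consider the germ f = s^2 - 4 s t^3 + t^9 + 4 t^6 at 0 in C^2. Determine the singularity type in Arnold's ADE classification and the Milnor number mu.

The Hessian of f at 0 has rank 1. Corank 1: A-series; mu = 8 gives A_8.

Type A_{8}, Milnor number mu = 8.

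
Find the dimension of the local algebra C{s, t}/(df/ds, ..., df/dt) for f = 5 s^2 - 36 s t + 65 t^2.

1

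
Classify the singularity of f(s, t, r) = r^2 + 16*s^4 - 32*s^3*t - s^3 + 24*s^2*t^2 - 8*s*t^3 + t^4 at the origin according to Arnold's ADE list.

E_6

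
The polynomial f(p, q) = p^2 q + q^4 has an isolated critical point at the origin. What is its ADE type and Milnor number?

Type D_{5}, Milnor number mu = 5.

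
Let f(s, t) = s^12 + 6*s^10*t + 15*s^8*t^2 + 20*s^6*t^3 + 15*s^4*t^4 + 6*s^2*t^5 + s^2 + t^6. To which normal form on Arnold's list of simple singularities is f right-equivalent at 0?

The Hessian of f at 0 has rank 1. Corank 1: A-series; mu = 5 gives A_5.

A_{5}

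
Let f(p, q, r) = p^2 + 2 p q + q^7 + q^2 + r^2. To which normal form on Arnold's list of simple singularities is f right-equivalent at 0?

A_{6}

The Hessian of f at 0 is [[2, 2, 0], [2, 2, 0], [0, 0, 2]] with rank 2, so corank 1. A Groebner basis of the Jacobian ideal J(f) in C{p,q,r} is {q^6, p + q, r}; counting standard monomials gives mu = 6. Corank 1: A-series; mu = 6 gives A_6.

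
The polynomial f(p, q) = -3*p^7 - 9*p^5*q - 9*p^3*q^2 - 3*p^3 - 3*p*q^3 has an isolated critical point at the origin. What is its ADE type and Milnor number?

The Hessian of f at 0 has rank 0. Corank 2; j^3 = -3*p^3 is a perfect cube, so E-series; the 4-jet and mu = 7 give E_7.

Type E_7, Milnor number mu = 7.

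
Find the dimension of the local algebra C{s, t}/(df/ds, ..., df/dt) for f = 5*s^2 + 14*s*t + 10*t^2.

1

The Hessian of f at 0 has rank 2. Corank 0: nondegenerate Morse point, so A_1.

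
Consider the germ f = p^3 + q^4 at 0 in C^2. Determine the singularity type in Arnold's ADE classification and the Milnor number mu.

Type E6, Milnor number mu = 6.

The Hessian of f at 0 is [[0, 0], [0, 0]] with rank 0, so corank 2. A Groebner basis of the Jacobian ideal J(f) in C{p,q} is {q^3, p^2}; counting standard monomials gives mu = 6. Corank 2; j^3 = p^3 is a perfect cube, so E-series; the 4-jet and mu = 6 give E_6.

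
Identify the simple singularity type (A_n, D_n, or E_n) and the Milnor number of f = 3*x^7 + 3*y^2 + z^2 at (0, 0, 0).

Type A_{6}, Milnor number mu = 6.

The Hessian of f at 0 has rank 2. Corank 1: A-series; mu = 6 gives A_6.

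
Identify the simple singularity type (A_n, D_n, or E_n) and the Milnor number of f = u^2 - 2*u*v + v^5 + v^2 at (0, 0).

Type A_{4}, Milnor number mu = 4.

The Hessian of f at 0 has rank 1. Corank 1: A-series; mu = 4 gives A_4.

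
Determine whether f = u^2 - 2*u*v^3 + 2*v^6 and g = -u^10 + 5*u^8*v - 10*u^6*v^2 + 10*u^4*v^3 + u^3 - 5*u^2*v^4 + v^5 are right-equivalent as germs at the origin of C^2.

No.

The Hessian of f at 0 has rank 1. Corank 1: A-series; mu = 5 gives A_5. The Hessian of g at 0 has rank 0. Corank 2; j^3 = u^3 is a perfect cube, so E-series; the 5-jet and mu = 8 give E_8. f is A_5 but g is E_8, hence not right-equivalent.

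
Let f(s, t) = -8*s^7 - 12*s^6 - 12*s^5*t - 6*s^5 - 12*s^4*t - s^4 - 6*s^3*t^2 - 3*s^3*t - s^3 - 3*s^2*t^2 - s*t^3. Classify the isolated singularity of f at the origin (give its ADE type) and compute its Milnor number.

The Hessian of f at 0 is [[0, 0], [0, 0]] with rank 0, so corank 2. A Groebner basis of the Jacobian ideal J(f) in C{s,t} is {3*s^2 + t^4 + t^3, s^3, s^2*t - s^2 - t^3/3, 2*s^2 + s*t^2 + 2*t^3/3}; counting standard monomials gives mu = 7. Corank 2; j^3 = -s^3 is a perfect cube, so E-series; the 4-jet and mu = 7 give E_7.

Type E7, Milnor number mu = 7.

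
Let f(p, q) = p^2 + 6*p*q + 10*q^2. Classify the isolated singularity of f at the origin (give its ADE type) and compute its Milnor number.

Type A1, Milnor number mu = 1.

The Hessian of f at 0 has rank 2. Corank 0: nondegenerate Morse point, so A_1.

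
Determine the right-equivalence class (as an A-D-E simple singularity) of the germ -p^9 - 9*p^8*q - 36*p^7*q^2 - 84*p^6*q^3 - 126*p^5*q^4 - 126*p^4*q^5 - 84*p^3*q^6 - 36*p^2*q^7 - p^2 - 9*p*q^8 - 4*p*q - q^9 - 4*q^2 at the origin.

A8

The Hessian of f at 0 is [[-2, -4], [-4, -8]] with rank 1, so corank 1. A Groebner basis of the Jacobian ideal J(f) in C{p,q} is {q^8, p + 2*q}; counting standard monomials gives mu = 8. Corank 1: A-series; mu = 8 gives A_8.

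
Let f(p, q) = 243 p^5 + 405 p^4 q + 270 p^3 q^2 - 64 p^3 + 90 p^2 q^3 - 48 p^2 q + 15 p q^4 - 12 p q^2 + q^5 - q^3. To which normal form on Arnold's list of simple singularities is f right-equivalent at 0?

The Hessian of f at 0 is [[0, 0], [0, 0]] with rank 0, so corank 2. A Groebner basis of the Jacobian ideal J(f) in C{p,q} is {q^5, p*q^3 + 13*q^4/48, p^2 + p*q/2 + q^2/16}; counting standard monomials gives mu = 8. Corank 2; j^3 = -(4*p + q)^3 is a perfect cube, so E-series; the 5-jet and mu = 8 give E_8.

E_{8}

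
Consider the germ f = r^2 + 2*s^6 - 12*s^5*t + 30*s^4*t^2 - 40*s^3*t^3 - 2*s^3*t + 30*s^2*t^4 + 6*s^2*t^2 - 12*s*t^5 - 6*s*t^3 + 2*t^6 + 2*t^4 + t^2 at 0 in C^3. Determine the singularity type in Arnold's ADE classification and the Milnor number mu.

Type A_5, Milnor number mu = 5.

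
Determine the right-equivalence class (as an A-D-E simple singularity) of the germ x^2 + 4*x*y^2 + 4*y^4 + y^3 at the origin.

The Hessian of f at 0 has rank 1. Corank 1: A-series; mu = 2 gives A_2.

A_2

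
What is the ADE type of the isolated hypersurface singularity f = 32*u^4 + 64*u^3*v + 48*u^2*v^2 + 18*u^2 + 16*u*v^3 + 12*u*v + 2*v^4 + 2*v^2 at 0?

A_{3}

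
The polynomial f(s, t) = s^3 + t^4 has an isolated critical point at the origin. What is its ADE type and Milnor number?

The Hessian of f at 0 is [[0, 0], [0, 0]] with rank 0, so corank 2. A Groebner basis of the Jacobian ideal J(f) in C{s,t} is {t^3, s^2}; counting standard monomials gives mu = 6. Corank 2; j^3 = s^3 is a perfect cube, so E-series; the 4-jet and mu = 6 give E_6.

Type E_{6}, Milnor number mu = 6.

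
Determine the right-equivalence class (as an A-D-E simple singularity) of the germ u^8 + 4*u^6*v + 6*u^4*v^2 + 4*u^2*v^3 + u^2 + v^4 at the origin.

A_3

The Hessian of f at 0 has rank 1. Corank 1: A-series; mu = 3 gives A_3.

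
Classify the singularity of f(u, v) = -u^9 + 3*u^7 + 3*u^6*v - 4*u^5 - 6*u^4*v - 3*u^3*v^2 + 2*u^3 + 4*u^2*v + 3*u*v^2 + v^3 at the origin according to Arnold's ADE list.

D4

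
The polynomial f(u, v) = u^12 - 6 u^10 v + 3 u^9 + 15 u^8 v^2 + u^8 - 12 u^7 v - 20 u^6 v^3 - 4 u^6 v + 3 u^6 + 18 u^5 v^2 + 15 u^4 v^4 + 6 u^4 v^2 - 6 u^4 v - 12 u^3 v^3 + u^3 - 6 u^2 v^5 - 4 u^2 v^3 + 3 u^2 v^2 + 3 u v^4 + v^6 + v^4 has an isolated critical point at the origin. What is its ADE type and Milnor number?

The Hessian of f at 0 is [[0, 0], [0, 0]] with rank 0, so corank 2. A Groebner basis of the Jacobian ideal J(f) in C{u,v} is {u^3, u^2*v, u^2/2 + u*v^2, v^3}; counting standard monomials gives mu = 6. Corank 2; j^3 = u^3 is a perfect cube, so E-series; the 4-jet and mu = 6 give E_6.

Type E_6, Milnor number mu = 6.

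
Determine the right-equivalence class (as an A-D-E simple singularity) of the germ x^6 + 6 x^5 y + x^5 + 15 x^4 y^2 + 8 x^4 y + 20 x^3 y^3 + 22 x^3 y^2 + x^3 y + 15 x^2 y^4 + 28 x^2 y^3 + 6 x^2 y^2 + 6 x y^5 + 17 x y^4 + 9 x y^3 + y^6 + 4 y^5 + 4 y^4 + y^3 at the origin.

The Hessian of f at 0 is [[0, 0], [0, 0]] with rank 0, so corank 2. A Groebner basis of the Jacobian ideal J(f) in C{x,y} is {x^3 + 15*x*y^2 + 3*y^2, x^2*y - x*y^2, y^3}; counting standard monomials gives mu = 7. Corank 2; j^3 = y^3 is a perfect cube, so E-series; the 4-jet and mu = 7 give E_7.

E7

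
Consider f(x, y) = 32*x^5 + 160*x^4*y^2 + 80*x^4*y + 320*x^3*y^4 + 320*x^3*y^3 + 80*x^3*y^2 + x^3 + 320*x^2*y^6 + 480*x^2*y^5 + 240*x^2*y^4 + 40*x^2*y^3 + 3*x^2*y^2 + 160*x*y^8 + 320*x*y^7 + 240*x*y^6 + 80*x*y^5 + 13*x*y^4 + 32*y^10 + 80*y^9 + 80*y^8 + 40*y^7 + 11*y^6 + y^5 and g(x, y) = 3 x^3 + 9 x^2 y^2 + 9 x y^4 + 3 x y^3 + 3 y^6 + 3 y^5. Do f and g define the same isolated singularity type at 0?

No.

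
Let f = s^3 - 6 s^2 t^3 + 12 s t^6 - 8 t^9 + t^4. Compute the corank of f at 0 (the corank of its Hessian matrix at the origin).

Hessian at 0 has rank 0.

2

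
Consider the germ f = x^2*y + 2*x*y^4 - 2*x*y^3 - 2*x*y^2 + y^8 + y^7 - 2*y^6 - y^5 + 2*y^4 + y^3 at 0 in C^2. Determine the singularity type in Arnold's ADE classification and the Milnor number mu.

Type D_9, Milnor number mu = 9.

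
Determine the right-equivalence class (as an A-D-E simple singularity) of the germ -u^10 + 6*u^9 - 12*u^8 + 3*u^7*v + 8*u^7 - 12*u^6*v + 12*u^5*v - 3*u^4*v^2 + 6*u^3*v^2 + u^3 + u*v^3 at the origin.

E7

The Hessian of f at 0 has rank 0. Corank 2; j^3 = u^3 is a perfect cube, so E-series; the 4-jet and mu = 7 give E_7.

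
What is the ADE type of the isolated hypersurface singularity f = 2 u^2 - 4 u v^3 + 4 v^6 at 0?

A5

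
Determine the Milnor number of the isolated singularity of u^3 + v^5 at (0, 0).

The Hessian of f at 0 is [[0, 0], [0, 0]] with rank 0, so corank 2. A Groebner basis of the Jacobian ideal J(f) in C{u,v} is {v^4, u^2}; counting standard monomials gives mu = 8. Corank 2; j^3 = u^3 is a perfect cube, so E-series; the 5-jet and mu = 8 give E_8.

8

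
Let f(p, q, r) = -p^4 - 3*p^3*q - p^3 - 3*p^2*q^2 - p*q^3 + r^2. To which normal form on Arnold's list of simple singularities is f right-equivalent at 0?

The Hessian of f at 0 has rank 1. Corank 2; j^3 = -p^3 is a perfect cube, so E-series; the 4-jet and mu = 7 give E_7.

E_7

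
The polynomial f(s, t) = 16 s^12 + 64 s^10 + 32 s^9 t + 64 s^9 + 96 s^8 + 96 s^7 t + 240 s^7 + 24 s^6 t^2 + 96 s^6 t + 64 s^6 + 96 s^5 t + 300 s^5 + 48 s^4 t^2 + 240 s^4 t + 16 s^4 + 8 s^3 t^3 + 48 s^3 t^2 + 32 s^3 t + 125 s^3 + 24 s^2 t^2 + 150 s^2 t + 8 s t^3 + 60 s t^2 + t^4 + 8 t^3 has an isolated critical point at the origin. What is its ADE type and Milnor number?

Type E_6, Milnor number mu = 6.

The Hessian of f at 0 has rank 0. Corank 2; j^3 = (5*s + 2*t)^3 is a perfect cube, so E-series; the 4-jet and mu = 6 give E_6.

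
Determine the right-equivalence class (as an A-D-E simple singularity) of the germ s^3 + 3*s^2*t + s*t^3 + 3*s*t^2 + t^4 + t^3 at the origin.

E7

The Hessian of f at 0 has rank 0. Corank 2; j^3 = (s + t)^3 is a perfect cube, so E-series; the 4-jet and mu = 7 give E_7.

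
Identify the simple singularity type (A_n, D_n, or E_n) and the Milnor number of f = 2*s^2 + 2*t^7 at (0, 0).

Type A6, Milnor number mu = 6.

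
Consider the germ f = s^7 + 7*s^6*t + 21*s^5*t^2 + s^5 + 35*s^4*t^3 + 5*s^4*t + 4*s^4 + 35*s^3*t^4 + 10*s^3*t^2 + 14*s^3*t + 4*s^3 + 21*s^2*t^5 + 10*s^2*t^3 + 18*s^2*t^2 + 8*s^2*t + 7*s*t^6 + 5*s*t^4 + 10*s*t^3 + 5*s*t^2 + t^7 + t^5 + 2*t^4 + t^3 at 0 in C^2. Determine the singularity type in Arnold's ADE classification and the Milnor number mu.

Type D8, Milnor number mu = 8.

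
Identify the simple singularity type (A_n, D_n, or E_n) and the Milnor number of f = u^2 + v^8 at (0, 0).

The Hessian of f at 0 is [[2, 0], [0, 0]] with rank 1, so corank 1. A Groebner basis of the Jacobian ideal J(f) in C{u,v} is {v^7, u}; counting standard monomials gives mu = 7. Corank 1: A-series; mu = 7 gives A_7.

Type A_7, Milnor number mu = 7.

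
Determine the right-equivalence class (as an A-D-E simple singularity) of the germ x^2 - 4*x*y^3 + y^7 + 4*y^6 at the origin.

A_6

The Hessian of f at 0 is [[2, 0], [0, 0]] with rank 1, so corank 1. A Groebner basis of the Jacobian ideal J(f) in C{x,y} is {-x/2 + y^3, x^2}; counting standard monomials gives mu = 6. Corank 1: A-series; mu = 6 gives A_6.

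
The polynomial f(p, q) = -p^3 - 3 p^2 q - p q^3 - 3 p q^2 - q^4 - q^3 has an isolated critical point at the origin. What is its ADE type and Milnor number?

Type E7, Milnor number mu = 7.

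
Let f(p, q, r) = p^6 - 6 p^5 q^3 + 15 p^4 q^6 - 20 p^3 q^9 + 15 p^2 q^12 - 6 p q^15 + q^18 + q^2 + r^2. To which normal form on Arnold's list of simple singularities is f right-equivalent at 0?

A_{5}

The Hessian of f at 0 has rank 2. Corank 1: A-series; mu = 5 gives A_5.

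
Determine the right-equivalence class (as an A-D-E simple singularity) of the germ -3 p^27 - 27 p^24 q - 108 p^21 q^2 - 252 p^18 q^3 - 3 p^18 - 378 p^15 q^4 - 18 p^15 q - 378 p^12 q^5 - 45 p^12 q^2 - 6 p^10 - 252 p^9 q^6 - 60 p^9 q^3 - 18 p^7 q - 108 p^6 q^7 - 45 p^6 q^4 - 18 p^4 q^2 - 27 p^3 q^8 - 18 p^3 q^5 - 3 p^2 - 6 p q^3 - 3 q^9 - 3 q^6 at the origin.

The Hessian of f at 0 has rank 1. Corank 1: A-series; mu = 8 gives A_8.

A_{8}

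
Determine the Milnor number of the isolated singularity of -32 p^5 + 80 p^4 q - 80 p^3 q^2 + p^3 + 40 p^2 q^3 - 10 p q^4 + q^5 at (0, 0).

The Hessian of f at 0 has rank 0. Corank 2; j^3 = p^3 is a perfect cube, so E-series; the 5-jet and mu = 8 give E_8.

8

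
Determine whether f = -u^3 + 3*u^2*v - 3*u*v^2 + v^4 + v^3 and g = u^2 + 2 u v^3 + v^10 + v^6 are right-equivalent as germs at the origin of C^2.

No.

The Hessian of f at 0 is [[0, 0], [0, 0]] with rank 0, so corank 2. A Groebner basis of the Jacobian ideal J(f) in C{u,v} is {v^3, u^2 - 2*u*v + v^2}; counting standard monomials gives mu = 6. Corank 2; j^3 = -(u - v)^3 is a perfect cube, so E-series; the 4-jet and mu = 6 give E_6. The Hessian of g at 0 is [[2, 0], [0, 0]] with rank 1, so corank 1. A Groebner basis of the Jacobian ideal J(g) in C{u,v} is {u^3, u + v^3}; counting standard monomials gives mu = 9. Corank 1: A-series; mu = 9 gives A_9. f is E_6 but g is A_9, hence not right-equivalent.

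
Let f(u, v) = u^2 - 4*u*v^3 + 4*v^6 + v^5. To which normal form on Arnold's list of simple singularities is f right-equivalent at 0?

The Hessian of f at 0 has rank 1. Corank 1: A-series; mu = 4 gives A_4.

A_4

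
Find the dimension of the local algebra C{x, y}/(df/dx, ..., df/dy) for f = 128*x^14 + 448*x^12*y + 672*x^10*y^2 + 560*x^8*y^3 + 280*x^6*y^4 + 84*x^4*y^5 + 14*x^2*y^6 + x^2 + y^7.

6

The Hessian of f at 0 has rank 1. Corank 1: A-series; mu = 6 gives A_6.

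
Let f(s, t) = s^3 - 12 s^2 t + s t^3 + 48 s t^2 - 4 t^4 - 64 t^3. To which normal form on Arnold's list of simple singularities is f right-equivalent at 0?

E7

The Hessian of f at 0 is [[0, 0], [0, 0]] with rank 0, so corank 2. A Groebner basis of the Jacobian ideal J(f) in C{s,t} is {s^3 - 12*s^2*t - 384*s^2 + 3072*s*t - 6144*t^2, 12*s^2 + s*t^2 - 96*s*t + 192*t^2, 3*s^2 - 24*s*t + t^3 + 48*t^2}; counting standard monomials gives mu = 7. Corank 2; j^3 = (s - 4*t)^3 is a perfect cube, so E-series; the 4-jet and mu = 7 give E_7.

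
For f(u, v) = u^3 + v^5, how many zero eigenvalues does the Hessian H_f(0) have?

2

The Hessian at 0 is [[0, 0], [0, 0]] of rank 0; hence corank 2.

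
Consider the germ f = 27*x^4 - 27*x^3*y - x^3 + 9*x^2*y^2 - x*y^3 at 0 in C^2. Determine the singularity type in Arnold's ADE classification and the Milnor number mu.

Type E7, Milnor number mu = 7.

The Hessian of f at 0 is [[0, 0], [0, 0]] with rank 0, so corank 2. A Groebner basis of the Jacobian ideal J(f) in C{x,y} is {x^2/3 + y^4 + y^3/9, x^3, x^2*y - x^2/9 - y^3/27, -2*x^2/3 + x*y^2 - 2*y^3/9}; counting standard monomials gives mu = 7. Corank 2; j^3 = -x^3 is a perfect cube, so E-series; the 4-jet and mu = 7 give E_7.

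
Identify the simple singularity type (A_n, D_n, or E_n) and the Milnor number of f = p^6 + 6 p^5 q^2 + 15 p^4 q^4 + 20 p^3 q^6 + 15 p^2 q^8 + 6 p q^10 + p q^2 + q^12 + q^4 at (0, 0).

Type D_{7}, Milnor number mu = 7.

The Hessian of f at 0 is [[0, 0], [0, 0]] with rank 0, so corank 2. A Groebner basis of the Jacobian ideal J(f) in C{p,q} is {p^5 + q^2/6, q^3, p*q}; counting standard monomials gives mu = 7. Corank 2; j^3 = p*q^2 has shape L^2 M (L != M), so D-series; mu = 7 gives D_7.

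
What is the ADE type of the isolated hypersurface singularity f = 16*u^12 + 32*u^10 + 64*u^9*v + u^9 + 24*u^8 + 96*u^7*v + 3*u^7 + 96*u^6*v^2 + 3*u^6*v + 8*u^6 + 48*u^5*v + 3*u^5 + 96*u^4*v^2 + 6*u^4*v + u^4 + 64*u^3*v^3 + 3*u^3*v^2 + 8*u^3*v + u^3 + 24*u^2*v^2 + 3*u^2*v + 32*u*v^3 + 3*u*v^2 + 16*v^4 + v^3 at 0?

E_6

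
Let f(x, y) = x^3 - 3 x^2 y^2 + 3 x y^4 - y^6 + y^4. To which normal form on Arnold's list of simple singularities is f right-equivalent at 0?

The Hessian of f at 0 has rank 0. Corank 2; j^3 = x^3 is a perfect cube, so E-series; the 4-jet and mu = 6 give E_6.

E_6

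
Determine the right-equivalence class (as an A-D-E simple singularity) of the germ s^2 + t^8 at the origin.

The Hessian of f at 0 is [[2, 0], [0, 0]] with rank 1, so corank 1. A Groebner basis of the Jacobian ideal J(f) in C{s,t} is {t^7, s}; counting standard monomials gives mu = 7. Corank 1: A-series; mu = 7 gives A_7.

A_7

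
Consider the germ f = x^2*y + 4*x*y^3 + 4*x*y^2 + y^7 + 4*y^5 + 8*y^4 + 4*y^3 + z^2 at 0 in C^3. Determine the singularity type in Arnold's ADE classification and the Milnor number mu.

Type D_{8}, Milnor number mu = 8.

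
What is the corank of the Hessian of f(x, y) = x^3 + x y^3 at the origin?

2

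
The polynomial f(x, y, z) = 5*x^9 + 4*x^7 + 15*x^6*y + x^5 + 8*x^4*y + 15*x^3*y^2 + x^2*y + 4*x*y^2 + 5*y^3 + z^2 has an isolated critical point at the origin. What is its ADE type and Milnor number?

The Hessian of f at 0 has rank 1. Corank 2; j^3 = y*(x^2 + 4*x*y + 5*y^2) splits into three distinct lines over C (the quadratic factor has nonzero discriminant), so D_4.

Type D_4, Milnor number mu = 4.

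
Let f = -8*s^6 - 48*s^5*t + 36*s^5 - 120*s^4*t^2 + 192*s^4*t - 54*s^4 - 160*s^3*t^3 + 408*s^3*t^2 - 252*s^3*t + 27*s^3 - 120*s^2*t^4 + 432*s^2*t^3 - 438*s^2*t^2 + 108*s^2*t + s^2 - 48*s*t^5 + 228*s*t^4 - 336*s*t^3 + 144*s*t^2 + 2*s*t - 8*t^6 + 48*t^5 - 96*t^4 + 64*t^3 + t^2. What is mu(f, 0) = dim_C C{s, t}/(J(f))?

The Hessian of f at 0 has rank 1. Corank 1: A-series; mu = 2 gives A_2.

2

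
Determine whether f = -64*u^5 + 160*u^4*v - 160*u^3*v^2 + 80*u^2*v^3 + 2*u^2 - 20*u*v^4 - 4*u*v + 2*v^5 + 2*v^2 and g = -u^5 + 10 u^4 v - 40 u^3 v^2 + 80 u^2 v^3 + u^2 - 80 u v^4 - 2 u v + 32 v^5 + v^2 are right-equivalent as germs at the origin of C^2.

The Hessian of f at 0 is [[4, -4], [-4, 4]] with rank 1, so corank 1. A Groebner basis of the Jacobian ideal J(f) in C{u,v} is {v^4, u - v}; counting standard monomials gives mu = 4. Corank 1: A-series; mu = 4 gives A_4. The Hessian of g at 0 is [[2, -2], [-2, 2]] with rank 1, so corank 1. A Groebner basis of the Jacobian ideal J(g) in C{u,v} is {v^4, u - v}; counting standard monomials gives mu = 4. Corank 1: A-series; mu = 4 gives A_4. Both have type A_4, hence right-equivalent.

Yes.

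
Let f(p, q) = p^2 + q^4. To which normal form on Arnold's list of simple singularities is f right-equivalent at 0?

A_{3}

The Hessian of f at 0 is [[2, 0], [0, 0]] with rank 1, so corank 1. A Groebner basis of the Jacobian ideal J(f) in C{p,q} is {q^3, p}; counting standard monomials gives mu = 3. Corank 1: A-series; mu = 3 gives A_3.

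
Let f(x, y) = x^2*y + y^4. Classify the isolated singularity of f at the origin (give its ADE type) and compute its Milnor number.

Type D_5, Milnor number mu = 5.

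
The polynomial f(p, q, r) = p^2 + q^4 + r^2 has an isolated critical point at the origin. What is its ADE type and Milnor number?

Type A_{3}, Milnor number mu = 3.

The Hessian of f at 0 is [[2, 0, 0], [0, 0, 0], [0, 0, 2]] with rank 2, so corank 1. A Groebner basis of the Jacobian ideal J(f) in C{p,q,r} is {q^3, p, r}; counting standard monomials gives mu = 3. Corank 1: A-series; mu = 3 gives A_3.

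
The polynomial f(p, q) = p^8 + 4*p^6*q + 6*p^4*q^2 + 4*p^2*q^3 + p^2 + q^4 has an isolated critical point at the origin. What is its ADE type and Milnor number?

The Hessian of f at 0 is [[2, 0], [0, 0]] with rank 1, so corank 1. A Groebner basis of the Jacobian ideal J(f) in C{p,q} is {q^3, p}; counting standard monomials gives mu = 3. Corank 1: A-series; mu = 3 gives A_3.

Type A_{3}, Milnor number mu = 3.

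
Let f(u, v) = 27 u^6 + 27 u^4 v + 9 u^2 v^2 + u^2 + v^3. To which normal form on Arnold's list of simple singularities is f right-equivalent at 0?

A_2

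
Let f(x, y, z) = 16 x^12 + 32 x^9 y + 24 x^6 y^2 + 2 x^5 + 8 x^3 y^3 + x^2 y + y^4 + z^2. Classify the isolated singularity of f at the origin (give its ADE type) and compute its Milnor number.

Type D_{5}, Milnor number mu = 5.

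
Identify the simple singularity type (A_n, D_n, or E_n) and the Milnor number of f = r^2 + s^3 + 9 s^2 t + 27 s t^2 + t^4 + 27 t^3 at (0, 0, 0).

Type E6, Milnor number mu = 6.

The Hessian of f at 0 is [[0, 0, 0], [0, 0, 0], [0, 0, 2]] with rank 1, so corank 2. A Groebner basis of the Jacobian ideal J(f) in C{s,t,r} is {t^3, s^2 + 6*s*t + 9*t^2, r}; counting standard monomials gives mu = 6. Corank 2; j^3 = (s + 3*t)^3 is a perfect cube, so E-series; the 4-jet and mu = 6 give E_6.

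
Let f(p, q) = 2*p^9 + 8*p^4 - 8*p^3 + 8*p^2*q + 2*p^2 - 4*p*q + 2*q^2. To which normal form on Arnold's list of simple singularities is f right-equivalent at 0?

The Hessian of f at 0 has rank 1. Corank 1: A-series; mu = 8 gives A_8.

A_{8}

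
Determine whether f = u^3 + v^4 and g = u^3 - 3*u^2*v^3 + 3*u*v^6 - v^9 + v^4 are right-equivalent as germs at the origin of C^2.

The Hessian of f at 0 is [[0, 0], [0, 0]] with rank 0, so corank 2. A Groebner basis of the Jacobian ideal J(f) in C{u,v} is {v^3, u^2}; counting standard monomials gives mu = 6. Corank 2; j^3 = u^3 is a perfect cube, so E-series; the 4-jet and mu = 6 give E_6. The Hessian of g at 0 is [[0, 0], [0, 0]] with rank 0, so corank 2. A Groebner basis of the Jacobian ideal J(g) in C{u,v} is {v^3, u^2}; counting standard monomials gives mu = 6. Corank 2; j^3 = u^3 is a perfect cube, so E-series; the 4-jet and mu = 6 give E_6. Both have type E_6, hence right-equivalent.

Yes.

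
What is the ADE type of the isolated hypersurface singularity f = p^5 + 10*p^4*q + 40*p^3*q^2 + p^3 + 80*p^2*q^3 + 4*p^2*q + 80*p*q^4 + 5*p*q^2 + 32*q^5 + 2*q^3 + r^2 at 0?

D_6

The Hessian of f at 0 has rank 1. Corank 2; j^3 = (p + q)^2*(p + 2*q) has shape L^2 M (L != M), so D-series; mu = 6 gives D_6.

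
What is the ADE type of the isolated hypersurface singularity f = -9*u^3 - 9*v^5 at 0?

E_{8}

The Hessian of f at 0 has rank 0. Corank 2; j^3 = -9*u^3 is a perfect cube, so E-series; the 5-jet and mu = 8 give E_8.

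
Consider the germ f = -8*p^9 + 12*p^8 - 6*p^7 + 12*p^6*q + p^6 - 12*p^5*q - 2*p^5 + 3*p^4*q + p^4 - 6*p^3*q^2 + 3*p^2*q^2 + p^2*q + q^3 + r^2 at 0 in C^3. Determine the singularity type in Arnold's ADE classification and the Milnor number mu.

Type D4, Milnor number mu = 4.

The Hessian of f at 0 has rank 1. Corank 2; j^3 = q*(p^2 + q^2) splits into three distinct lines over C (the quadratic factor has nonzero discriminant), so D_4.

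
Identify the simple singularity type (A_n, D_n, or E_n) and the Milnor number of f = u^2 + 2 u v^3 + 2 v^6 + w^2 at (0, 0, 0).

Type A_{5}, Milnor number mu = 5.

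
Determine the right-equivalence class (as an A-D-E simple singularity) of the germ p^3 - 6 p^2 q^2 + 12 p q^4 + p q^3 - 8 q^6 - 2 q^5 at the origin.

E_7

The Hessian of f at 0 has rank 0. Corank 2; j^3 = p^3 is a perfect cube, so E-series; the 4-jet and mu = 7 give E_7.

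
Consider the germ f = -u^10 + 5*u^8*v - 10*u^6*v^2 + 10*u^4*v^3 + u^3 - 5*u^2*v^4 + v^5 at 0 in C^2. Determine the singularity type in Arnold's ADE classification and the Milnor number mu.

The Hessian of f at 0 has rank 0. Corank 2; j^3 = u^3 is a perfect cube, so E-series; the 5-jet and mu = 8 give E_8.

Type E8, Milnor number mu = 8.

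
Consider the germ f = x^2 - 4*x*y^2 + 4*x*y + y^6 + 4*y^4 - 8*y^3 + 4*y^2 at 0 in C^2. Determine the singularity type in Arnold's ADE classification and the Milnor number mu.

Type A5, Milnor number mu = 5.

The Hessian of f at 0 is [[2, 4], [4, 8]] with rank 1, so corank 1. A Groebner basis of the Jacobian ideal J(f) in C{x,y} is {x^3 - 6*x^2 - 20*x*y - 8*x - 16*y, x^2*y + 2*x^2 + 6*x*y + 2*x + 4*y, -x/2 + y^2 - y}; counting standard monomials gives mu = 5. Corank 1: A-series; mu = 5 gives A_5.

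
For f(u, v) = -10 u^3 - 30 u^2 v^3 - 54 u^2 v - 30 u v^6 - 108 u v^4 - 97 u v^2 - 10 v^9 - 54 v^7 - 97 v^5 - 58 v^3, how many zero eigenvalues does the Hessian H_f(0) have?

Hessian at 0 has rank 0.

2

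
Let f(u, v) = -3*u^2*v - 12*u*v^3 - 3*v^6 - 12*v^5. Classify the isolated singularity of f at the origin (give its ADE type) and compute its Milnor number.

Type D_7, Milnor number mu = 7.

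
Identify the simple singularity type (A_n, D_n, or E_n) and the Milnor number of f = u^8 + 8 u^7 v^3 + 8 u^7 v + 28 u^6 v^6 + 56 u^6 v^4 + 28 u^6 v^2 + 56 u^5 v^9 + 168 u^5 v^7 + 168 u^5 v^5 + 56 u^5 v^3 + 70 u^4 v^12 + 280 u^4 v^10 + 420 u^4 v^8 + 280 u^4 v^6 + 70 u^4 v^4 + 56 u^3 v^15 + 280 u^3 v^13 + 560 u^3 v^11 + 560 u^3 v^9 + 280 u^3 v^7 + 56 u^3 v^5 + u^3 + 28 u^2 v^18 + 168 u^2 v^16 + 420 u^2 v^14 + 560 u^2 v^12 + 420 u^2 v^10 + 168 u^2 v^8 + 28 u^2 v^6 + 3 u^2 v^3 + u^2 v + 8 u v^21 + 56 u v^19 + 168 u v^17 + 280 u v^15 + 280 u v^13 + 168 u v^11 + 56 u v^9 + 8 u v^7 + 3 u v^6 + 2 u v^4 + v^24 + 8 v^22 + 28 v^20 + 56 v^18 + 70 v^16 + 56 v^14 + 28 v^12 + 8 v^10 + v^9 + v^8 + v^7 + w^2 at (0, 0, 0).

Type D_{9}, Milnor number mu = 9.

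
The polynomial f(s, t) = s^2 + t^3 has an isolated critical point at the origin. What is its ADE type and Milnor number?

Type A2, Milnor number mu = 2.

The Hessian of f at 0 has rank 1. Corank 1: A-series; mu = 2 gives A_2.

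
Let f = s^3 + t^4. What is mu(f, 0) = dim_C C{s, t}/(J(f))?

6

The Hessian of f at 0 has rank 0. Corank 2; j^3 = s^3 is a perfect cube, so E-series; the 4-jet and mu = 6 give E_6.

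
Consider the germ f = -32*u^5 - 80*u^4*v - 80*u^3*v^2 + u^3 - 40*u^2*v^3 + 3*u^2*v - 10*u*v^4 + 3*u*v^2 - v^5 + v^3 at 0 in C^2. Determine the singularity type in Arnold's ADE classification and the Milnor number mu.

The Hessian of f at 0 has rank 0. Corank 2; j^3 = (u + v)^3 is a perfect cube, so E-series; the 5-jet and mu = 8 give E_8.

Type E_{8}, Milnor number mu = 8.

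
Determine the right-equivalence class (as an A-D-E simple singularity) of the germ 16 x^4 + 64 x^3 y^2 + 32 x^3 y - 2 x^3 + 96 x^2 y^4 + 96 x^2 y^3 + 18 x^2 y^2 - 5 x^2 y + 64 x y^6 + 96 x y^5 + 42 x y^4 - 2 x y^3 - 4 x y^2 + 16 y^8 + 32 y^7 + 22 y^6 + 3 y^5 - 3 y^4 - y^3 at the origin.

D_{5}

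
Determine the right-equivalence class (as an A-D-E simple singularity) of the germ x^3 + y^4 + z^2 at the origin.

E6

The Hessian of f at 0 is [[0, 0, 0], [0, 0, 0], [0, 0, 2]] with rank 1, so corank 2. A Groebner basis of the Jacobian ideal J(f) in C{x,y,z} is {y^3, x^2, z}; counting standard monomials gives mu = 6. Corank 2; j^3 = x^3 is a perfect cube, so E-series; the 4-jet and mu = 6 give E_6.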